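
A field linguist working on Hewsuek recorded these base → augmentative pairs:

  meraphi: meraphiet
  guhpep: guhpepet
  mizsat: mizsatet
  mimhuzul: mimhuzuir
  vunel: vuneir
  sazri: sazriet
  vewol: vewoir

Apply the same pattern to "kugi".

kugiet

vunel and guhpep both have last vowel 'e' yet inflect differently (vuneir, guhpepet), so the last vowel is not what conditions the rule; the final letter is.
"kugi" ends in -i. The stems ending in -i (meraphi → meraphiet, sazri → sazriet) add -et.
So kugi → kugiet.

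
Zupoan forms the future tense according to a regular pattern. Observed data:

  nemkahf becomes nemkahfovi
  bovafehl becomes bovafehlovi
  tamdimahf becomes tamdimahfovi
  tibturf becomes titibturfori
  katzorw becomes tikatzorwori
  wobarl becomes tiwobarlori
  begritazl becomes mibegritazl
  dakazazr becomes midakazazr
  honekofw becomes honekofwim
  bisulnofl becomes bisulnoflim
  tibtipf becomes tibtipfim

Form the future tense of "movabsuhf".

nemkahf and tibturf both end in -f yet inflect differently (nemkahfovi, titibturfori), so the final letter is not what conditions the rule; the second-to-last letter is.
"movabsuhf" has second-to-last letter 'h'. The stems whose second-to-last letter is 'h' (nemkahf → nemkahfovi, bovafehl → bovafehlovi, tamdimahf → tamdimahfovi) add -ovi.
So movabsuhf → movabsuhfovi.

movabsuhfovi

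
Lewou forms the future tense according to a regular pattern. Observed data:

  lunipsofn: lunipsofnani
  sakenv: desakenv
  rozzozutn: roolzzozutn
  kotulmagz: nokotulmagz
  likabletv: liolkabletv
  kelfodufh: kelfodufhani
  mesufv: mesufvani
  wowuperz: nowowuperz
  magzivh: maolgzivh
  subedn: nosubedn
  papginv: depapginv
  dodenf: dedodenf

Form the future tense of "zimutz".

ziolmutz

likabletv and mesufv both end in -v yet inflect differently (liolkabletv, mesufvani), so the final letter is not what conditions the rule; the second-to-last letter is.
"zimutz" has second-to-last letter 't'. The stems whose second-to-last letter is 't' (likabletv → liolkabletv, rozzozutn → roolzzozutn) insert -ol- after the first vowel.
So zimutz → ziolmutz.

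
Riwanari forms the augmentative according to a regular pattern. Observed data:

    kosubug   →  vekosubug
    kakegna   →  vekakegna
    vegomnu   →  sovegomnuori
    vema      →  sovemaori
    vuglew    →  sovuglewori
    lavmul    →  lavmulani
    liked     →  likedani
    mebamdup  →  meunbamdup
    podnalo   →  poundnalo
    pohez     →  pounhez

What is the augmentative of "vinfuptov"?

kakegna and vema both end in -a yet inflect differently (vekakegna, sovemaori), so the final letter is not what conditions the rule; the first letter is.
"vinfuptov" begins with v-. The stems beginning with v- (vegomnu → sovegomnuori, vema → sovemaori, vuglew → sovuglewori) add so- … -ori around the stem.
So vinfuptov → sovinfuptovori.

sovinfuptovori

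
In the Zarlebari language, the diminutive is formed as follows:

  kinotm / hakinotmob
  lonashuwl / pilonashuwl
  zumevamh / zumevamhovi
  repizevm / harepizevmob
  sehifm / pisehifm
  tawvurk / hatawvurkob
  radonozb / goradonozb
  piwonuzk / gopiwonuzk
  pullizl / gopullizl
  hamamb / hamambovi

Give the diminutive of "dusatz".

hamamb and radonozb both end in -b yet inflect differently (hamambovi, goradonozb), so the final letter is not what conditions the rule; the second-to-last letter is.
"dusatz" has second-to-last letter 't'. The one such stem in the data (kinotm → hakinotmob) adds ha- … -ob around the stem, so the same rule applies.
So dusatz → hadusatzob.

hadusatzob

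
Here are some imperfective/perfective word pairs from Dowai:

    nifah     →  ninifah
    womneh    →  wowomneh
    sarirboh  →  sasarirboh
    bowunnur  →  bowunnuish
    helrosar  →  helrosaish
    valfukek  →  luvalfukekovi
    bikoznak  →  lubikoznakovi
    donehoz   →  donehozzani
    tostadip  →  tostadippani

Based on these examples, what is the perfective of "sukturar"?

"sukturar" ends in -r. The stems ending in -r (bowunnur → bowunnuish, helrosar → helrosaish) drop the final letter and add -ish.
So sukturar → sukturaish.

sukturaish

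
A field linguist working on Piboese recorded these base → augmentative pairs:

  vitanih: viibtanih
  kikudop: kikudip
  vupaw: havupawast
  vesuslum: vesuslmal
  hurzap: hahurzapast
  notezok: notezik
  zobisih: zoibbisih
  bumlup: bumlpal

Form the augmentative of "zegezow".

"zegezow" has last vowel 'o'. The stems whose last vowel is 'o' (notezok → notezik, kikudop → kikudip) change the last vowel to 'i'.
The other patterns: stems whose last vowel is 'u' delete the last vowel and add -al; stems whose last vowel is 'i' insert -ib- after the first vowel; stems whose last vowel is 'a' add ha- … -ast around the stem.
So zegezow → zegeziw.

zegeziw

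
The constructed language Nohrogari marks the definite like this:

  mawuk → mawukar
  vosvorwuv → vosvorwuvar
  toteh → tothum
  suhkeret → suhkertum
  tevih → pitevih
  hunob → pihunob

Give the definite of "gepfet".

toteh and tevih both end in -h yet inflect differently (tothum, pitevih), so the final letter is not what conditions the rule; the last vowel is.
"gepfet" has last vowel 'e'. The stems whose last vowel is 'e' (toteh → tothum, suhkeret → suhkertum) delete the last vowel and add -um.
The other patterns: stems whose last vowel is 'u' add -ar; stems whose last vowel is 'i' or 'o' add the prefix pi-.
So gepfet → gepftum.

gepftum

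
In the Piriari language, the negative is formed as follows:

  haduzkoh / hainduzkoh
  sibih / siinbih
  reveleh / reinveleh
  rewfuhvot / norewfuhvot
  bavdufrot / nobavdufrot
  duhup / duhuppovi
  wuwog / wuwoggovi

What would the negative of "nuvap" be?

nuvappovi

"nuvap" ends in -p. The one such stem in the data (duhup → duhuppovi) doubles the final consonant and adds -ovi (as does wuwog), so the same rule applies.
The other patterns: stems ending in -h insert -in- after the first vowel; stems ending in -t add the prefix no-.
So nuvap → nuvappovi.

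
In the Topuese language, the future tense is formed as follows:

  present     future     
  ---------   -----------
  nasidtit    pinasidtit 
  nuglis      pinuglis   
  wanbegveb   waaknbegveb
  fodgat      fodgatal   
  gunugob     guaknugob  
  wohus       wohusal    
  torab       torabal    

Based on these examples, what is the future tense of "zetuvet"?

zeaktuvet

torab and gunugob both end in -b yet inflect differently (torabal, guaknugob), so the final letter is not what conditions the rule; the last vowel is.
"zetuvet" has last vowel 'e'. The one such stem in the data (wanbegveb → waaknbegveb) inserts -ak- after the first vowel (as does gunugob), so the same rule applies.
The other patterns: stems whose last vowel is 'a' or 'u' add -al; stems whose last vowel is 'i' add the prefix pi-.
So zetuvet → zeaktuvet.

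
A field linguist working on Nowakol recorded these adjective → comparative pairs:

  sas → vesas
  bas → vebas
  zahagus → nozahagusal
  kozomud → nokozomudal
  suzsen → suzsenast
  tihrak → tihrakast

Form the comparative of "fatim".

bas and zahagus both end in -s yet inflect differently (vebas, nozahagusal), so the final letter is not what conditions the rule; the number of vowels is.
"fatim" has 2 vowels. The stems with 2 vowels (tihrak → tihrakast, suzsen → suzsenast) add -ast.
So fatim → fatimast.

fatimast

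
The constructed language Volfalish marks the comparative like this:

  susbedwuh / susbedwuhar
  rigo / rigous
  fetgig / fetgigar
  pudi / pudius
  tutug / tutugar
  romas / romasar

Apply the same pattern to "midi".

pudi and fetgig both have last vowel 'i' yet inflect differently (pudius, fetgigar), so the last vowel is not what conditions the rule; whether the stem ends in a vowel or a consonant is.
"midi" ends in a vowel. The stems ending in a vowel (pudi → pudius, rigo → rigous) add -us.
The other pattern: stems ending in a consonant add -ar.
So midi → midius.

midius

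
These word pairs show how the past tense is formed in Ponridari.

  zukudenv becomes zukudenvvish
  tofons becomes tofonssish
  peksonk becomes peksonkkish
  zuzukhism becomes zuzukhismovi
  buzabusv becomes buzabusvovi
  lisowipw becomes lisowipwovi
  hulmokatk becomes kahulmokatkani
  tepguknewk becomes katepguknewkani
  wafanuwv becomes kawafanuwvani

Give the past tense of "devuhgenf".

zukudenv and buzabusv both end in -v yet inflect differently (zukudenvvish, buzabusvovi), so the final letter is not what conditions the rule; the second-to-last letter is.
"devuhgenf" has second-to-last letter 'n'. The stems whose second-to-last letter is 'n' (zukudenv → zukudenvvish, tofons → tofonssish, peksonk → peksonkkish) double the final consonant and add -ish.
The other patterns: stems whose second-to-last letter is 'p' or 's' add -ovi; stems whose second-to-last letter is 't' or 'w' add ka- … -ani around the stem.
So devuhgenf → devuhgenffish.

devuhgenffish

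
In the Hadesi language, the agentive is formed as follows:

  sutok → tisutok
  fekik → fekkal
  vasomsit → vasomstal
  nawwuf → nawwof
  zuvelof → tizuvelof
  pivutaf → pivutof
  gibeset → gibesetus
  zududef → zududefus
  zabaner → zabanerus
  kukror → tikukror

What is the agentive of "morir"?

nawwuf and zuvelof both end in -f yet inflect differently (nawwof, tizuvelof), so the final letter is not what conditions the rule; the last vowel is.
"morir" has last vowel 'i'. The stems whose last vowel is 'i' (fekik → fekkal, vasomsit → vasomstal) delete the last vowel and add -al.
The other patterns: stems whose last vowel is 'a' or 'u' change the last vowel to 'o'; stems whose last vowel is 'o' add the prefix ti-; stems whose last vowel is 'e' add -us.
So morir → morral.

morral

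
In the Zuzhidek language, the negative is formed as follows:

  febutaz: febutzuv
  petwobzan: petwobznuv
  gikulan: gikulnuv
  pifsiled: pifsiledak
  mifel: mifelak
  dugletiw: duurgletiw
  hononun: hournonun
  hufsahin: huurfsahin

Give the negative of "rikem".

rikemak

petwobzan and hononun both end in -n yet inflect differently (petwobznuv, hournonun), so the final letter is not what conditions the rule; the last vowel is.
"rikem" has last vowel 'e'. The stems whose last vowel is 'e' (pifsiled → pifsiledak, mifel → mifelak) add -ak.
The other patterns: stems whose last vowel is 'a' delete the last vowel and add -uv; stems whose last vowel is 'i' or 'u' insert -ur- after the first vowel.
So rikem → rikemak.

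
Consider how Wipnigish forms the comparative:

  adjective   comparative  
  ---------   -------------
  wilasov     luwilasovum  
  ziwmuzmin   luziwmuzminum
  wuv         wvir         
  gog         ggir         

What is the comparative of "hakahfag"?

luhakahfagum

wilasov and wuv both end in -v yet inflect differently (luwilasovum, wvir), so the final letter is not what conditions the rule; the number of vowels is.
"hakahfag" has 3 vowels. The stems with 3 vowels (wilasov → luwilasovum, ziwmuzmin → luziwmuzminum) add lu- … -um around the stem.
The other pattern: stems with 1 vowel delete the last vowel and add -ir.
So hakahfag → luhakahfagum.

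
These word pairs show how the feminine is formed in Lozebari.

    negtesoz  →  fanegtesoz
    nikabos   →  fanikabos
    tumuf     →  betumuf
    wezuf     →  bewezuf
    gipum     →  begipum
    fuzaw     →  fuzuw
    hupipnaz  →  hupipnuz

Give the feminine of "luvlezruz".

beluvlezruz

negtesoz and hupipnaz both end in -z yet inflect differently (fanegtesoz, hupipnuz), so the final letter is not what conditions the rule; the last vowel is.
"luvlezruz" has last vowel 'u'. The stems whose last vowel is 'u' (tumuf → betumuf, wezuf → bewezuf, gipum → begipum) add the prefix be-.
The other patterns: stems whose last vowel is 'o' add the prefix fa-; stems whose last vowel is 'a' change the last vowel to 'u'.
So luvlezruz → beluvlezruz.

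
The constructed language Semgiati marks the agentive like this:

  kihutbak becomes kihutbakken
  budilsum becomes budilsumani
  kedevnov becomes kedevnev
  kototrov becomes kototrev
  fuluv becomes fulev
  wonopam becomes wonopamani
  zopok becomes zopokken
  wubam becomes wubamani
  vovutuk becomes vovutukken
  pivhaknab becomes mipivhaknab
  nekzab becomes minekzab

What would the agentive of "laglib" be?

wonopam and kihutbak both have last vowel 'a' yet inflect differently (wonopamani, kihutbakken), so the last vowel is not what conditions the rule; the final letter is.
"laglib" ends in -b. The stems ending in -b (nekzab → minekzab, pivhaknab → mipivhaknab) add the prefix mi-.
The other patterns: stems ending in -m add -ani; stems ending in -k double the final consonant and add -en; stems ending in -v change the last vowel to 'e'.
So laglib → milaglib.

milaglib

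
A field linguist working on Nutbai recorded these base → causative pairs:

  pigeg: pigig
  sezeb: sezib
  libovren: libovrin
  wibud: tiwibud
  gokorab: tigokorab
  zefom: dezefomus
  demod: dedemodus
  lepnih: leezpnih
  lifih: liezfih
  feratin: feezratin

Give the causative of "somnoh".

desomnohus

"somnoh" has last vowel 'o'. The stems whose last vowel is 'o' (zefom → dezefomus, demod → dedemodus) add de- … -us around the stem.
The other patterns: stems whose last vowel is 'e' change the last vowel to 'i'; stems whose last vowel is 'a' or 'u' add the prefix ti-; stems whose last vowel is 'i' insert -ez- after the first vowel.
So somnoh → desomnohus.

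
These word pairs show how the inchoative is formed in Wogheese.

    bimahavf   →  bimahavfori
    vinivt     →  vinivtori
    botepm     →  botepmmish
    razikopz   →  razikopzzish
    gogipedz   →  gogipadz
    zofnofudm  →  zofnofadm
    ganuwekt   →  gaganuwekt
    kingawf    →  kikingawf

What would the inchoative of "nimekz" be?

ninimekz

"nimekz" has second-to-last letter 'k'. The one such stem in the data (ganuwekt → gaganuwekt) repeats the first consonant+vowel as a prefix (as does kingawf), so the same rule applies.
The other patterns: stems whose second-to-last letter is 'v' add -ori; stems whose second-to-last letter is 'p' double the final consonant and add -ish; stems whose second-to-last letter is 'd' change the last vowel to 'a'.
So nimekz → ninimekz.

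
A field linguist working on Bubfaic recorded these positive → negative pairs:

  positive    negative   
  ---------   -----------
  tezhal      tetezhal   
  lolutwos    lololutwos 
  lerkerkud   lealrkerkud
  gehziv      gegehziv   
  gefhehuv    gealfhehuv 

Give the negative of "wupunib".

wuwupunib

"wupunib" has last vowel 'i'. The one such stem in the data (gehziv → gegehziv) repeats the first consonant+vowel as a prefix (as do lolutwos, tezhal), so the same rule applies.
So wupunib → wuwupunib.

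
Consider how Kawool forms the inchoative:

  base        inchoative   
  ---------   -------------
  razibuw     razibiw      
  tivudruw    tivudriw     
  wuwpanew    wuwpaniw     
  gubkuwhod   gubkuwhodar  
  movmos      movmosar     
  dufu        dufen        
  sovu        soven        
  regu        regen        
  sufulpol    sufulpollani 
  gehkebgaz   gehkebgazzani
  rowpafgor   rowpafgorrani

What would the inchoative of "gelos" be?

razibuw and dufu both have last vowel 'u' yet inflect differently (razibiw, dufen), so the last vowel is not what conditions the rule; the final letter is.
"gelos" ends in -s. The one such stem in the data (movmos → movmosar) adds -ar, so the same rule applies.
The other patterns: stems ending in -w change the last vowel to 'i'; stems ending in -u drop the final letter and add -en; stems ending in -l, -r or -z double the final consonant and add -ani.
So gelos → gelosar.

gelosar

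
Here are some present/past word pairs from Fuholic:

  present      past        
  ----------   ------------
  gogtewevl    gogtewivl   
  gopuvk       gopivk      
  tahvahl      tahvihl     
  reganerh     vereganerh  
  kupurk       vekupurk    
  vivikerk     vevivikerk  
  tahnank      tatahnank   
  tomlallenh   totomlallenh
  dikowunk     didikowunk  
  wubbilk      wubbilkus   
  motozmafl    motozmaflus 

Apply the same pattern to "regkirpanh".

reregkirpanh

"regkirpanh" has second-to-last letter 'n'. The stems whose second-to-last letter is 'n' (tahnank → tatahnank, tomlallenh → totomlallenh, dikowunk → didikowunk) repeat the first consonant+vowel as a prefix.
The other patterns: stems whose second-to-last letter is 'h' or 'v' change the last vowel to 'i'; stems whose second-to-last letter is 'r' add the prefix ve-; stems whose second-to-last letter is 'f' or 'l' add -us.
So regkirpanh → reregkirpanh.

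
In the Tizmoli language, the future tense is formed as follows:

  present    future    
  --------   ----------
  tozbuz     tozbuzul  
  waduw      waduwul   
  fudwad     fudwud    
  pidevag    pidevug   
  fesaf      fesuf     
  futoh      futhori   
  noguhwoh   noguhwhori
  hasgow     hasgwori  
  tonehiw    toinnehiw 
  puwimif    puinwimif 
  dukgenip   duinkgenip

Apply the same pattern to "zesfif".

waduw and hasgow both end in -w yet inflect differently (waduwul, hasgwori), so the final letter is not what conditions the rule; the last vowel is.
"zesfif" has last vowel 'i'. The stems whose last vowel is 'i' (tonehiw → toinnehiw, puwimif → puinwimif, dukgenip → duinkgenip) insert -in- after the first vowel.
So zesfif → zeinsfif.

zeinsfif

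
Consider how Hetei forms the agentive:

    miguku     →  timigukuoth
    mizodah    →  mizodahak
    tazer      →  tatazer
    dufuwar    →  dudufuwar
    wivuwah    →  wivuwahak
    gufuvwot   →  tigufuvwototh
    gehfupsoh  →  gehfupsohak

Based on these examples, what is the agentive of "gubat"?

mizodah and dufuwar both have last vowel 'a' yet inflect differently (mizodahak, dudufuwar), so the last vowel is not what conditions the rule; the final letter is.
"gubat" ends in -t. The one such stem in the data (gufuvwot → tigufuvwototh) adds ti- … -oth around the stem, so the same rule applies.
The other patterns: stems ending in -h add -ak; stems ending in -r repeat the first consonant+vowel as a prefix.
So gubat → tigubatoth.

tigubatoth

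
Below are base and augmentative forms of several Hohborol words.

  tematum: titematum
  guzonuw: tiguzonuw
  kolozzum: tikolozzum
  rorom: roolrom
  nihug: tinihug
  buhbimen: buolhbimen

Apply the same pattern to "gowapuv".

tigowapuv

tematum and rorom both end in -m yet inflect differently (titematum, roolrom), so the final letter is not what conditions the rule; the last vowel is.
"gowapuv" has last vowel 'u'. The stems whose last vowel is 'u' (guzonuw → tiguzonuw, nihug → tinihug, tematum → titematum) add the prefix ti-.
So gowapuv → tigowapuv.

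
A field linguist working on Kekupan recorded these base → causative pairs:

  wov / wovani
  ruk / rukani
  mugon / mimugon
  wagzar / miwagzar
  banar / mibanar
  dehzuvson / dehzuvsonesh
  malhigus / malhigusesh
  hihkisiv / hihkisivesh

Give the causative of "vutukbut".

vutukbutesh

mugon and dehzuvson both end in -n yet inflect differently (mimugon, dehzuvsonesh), so the final letter is not what conditions the rule; the number of vowels is.
"vutukbut" has 3 vowels. The stems with 3 vowels (dehzuvson → dehzuvsonesh, malhigus → malhigusesh, hihkisiv → hihkisivesh) add -esh.
The other patterns: stems with 1 vowel add -ani; stems with 2 vowels add the prefix mi-.
So vutukbut → vutukbutesh.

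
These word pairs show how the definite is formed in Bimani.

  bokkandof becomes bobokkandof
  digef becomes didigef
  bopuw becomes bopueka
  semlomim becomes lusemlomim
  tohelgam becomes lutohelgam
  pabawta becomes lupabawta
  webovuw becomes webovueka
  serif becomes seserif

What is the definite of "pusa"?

"pusa" ends in -a. The one such stem in the data (pabawta → lupabawta) adds the prefix lu-, so the same rule applies.
The other patterns: stems ending in -f repeat the first consonant+vowel as a prefix; stems ending in -w drop the final letter and add -eka.
So pusa → lupusa.

lupusa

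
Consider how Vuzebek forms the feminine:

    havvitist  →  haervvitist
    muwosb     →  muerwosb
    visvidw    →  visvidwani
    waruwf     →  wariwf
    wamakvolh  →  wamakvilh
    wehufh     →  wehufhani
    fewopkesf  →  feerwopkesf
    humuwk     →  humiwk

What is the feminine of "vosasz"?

fewopkesf and waruwf both end in -f yet inflect differently (feerwopkesf, wariwf), so the final letter is not what conditions the rule; the second-to-last letter is.
"vosasz" has second-to-last letter 's'. The stems whose second-to-last letter is 's' (muwosb → muerwosb, fewopkesf → feerwopkesf, havvitist → haervvitist) insert -er- after the first vowel.
So vosasz → voersasz.

voersasz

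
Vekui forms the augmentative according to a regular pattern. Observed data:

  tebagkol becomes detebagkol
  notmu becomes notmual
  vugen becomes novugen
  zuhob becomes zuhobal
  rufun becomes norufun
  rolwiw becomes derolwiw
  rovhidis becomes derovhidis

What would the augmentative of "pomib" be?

notmu and rufun both have last vowel 'u' yet inflect differently (notmual, norufun), so the last vowel is not what conditions the rule; the final letter is.
"pomib" ends in -b. The one such stem in the data (zuhob → zuhobal) adds -al, so the same rule applies.
So pomib → pomibal.

pomibal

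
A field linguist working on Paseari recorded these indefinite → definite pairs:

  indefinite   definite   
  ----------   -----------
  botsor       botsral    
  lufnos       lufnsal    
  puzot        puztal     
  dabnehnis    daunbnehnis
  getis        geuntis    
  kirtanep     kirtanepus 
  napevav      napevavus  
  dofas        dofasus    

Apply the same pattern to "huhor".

huhral

lufnos and dabnehnis both end in -s yet inflect differently (lufnsal, daunbnehnis), so the final letter is not what conditions the rule; the last vowel is.
"huhor" has last vowel 'o'. The stems whose last vowel is 'o' (botsor → botsral, lufnos → lufnsal, puzot → puztal) delete the last vowel and add -al.
So huhor → huhral.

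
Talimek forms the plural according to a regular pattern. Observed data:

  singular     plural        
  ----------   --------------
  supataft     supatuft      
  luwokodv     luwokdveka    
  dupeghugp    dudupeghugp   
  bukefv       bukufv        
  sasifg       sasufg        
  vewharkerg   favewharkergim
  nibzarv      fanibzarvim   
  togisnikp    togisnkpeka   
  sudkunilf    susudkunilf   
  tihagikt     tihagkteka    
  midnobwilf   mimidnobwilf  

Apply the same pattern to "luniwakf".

"luniwakf" has second-to-last letter 'k'. The stems whose second-to-last letter is 'k' (tihagikt → tihagkteka, togisnikp → togisnkpeka) delete the last vowel and add -eka.
The other patterns: stems whose second-to-last letter is 'f' change the last vowel to 'u'; stems whose second-to-last letter is 'r' add fa- … -im around the stem; stems whose second-to-last letter is 'g' or 'l' repeat the first consonant+vowel as a prefix.
So luniwakf → luniwkfeka.

luniwkfeka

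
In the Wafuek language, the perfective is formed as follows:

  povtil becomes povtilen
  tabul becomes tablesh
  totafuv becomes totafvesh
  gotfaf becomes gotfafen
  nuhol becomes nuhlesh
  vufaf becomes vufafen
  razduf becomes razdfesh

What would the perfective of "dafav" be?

tabul and povtil both end in -l yet inflect differently (tablesh, povtilen), so the final letter is not what conditions the rule; the last vowel is.
"dafav" has last vowel 'a'. The stems whose last vowel is 'a' (vufaf → vufafen, gotfaf → gotfafen) add -en.
So dafav → dafaven.

dafaven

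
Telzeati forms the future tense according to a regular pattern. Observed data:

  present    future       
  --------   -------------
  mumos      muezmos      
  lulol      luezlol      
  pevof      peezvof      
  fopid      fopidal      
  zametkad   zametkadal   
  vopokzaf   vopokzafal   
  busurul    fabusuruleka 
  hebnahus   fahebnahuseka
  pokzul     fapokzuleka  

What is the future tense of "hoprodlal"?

pevof and vopokzaf both end in -f yet inflect differently (peezvof, vopokzafal), so the final letter is not what conditions the rule; the last vowel is.
"hoprodlal" has last vowel 'a'. The stems whose last vowel is 'a' (zametkad → zametkadal, vopokzaf → vopokzafal) add -al.
The other patterns: stems whose last vowel is 'o' insert -ez- after the first vowel; stems whose last vowel is 'u' add fa- … -eka around the stem.
So hoprodlal → hoprodlalal.

hoprodlalal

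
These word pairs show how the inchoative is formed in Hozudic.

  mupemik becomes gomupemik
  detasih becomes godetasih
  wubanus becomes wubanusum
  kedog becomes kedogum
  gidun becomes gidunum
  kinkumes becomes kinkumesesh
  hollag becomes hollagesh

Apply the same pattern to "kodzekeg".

kodzekegesh

"kodzekeg" has last vowel 'e'. The one such stem in the data (kinkumes → kinkumesesh) adds -esh, so the same rule applies.
The other patterns: stems whose last vowel is 'i' add the prefix go-; stems whose last vowel is 'o' or 'u' add -um.
So kodzekeg → kodzekegesh.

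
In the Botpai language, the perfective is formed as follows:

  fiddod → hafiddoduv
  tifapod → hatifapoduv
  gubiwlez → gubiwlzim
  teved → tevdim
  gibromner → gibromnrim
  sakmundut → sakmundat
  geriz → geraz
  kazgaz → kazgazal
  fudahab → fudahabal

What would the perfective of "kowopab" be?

kowopabal

fiddod and teved both end in -d yet inflect differently (hafiddoduv, tevdim), so the final letter is not what conditions the rule; the last vowel is.
"kowopab" has last vowel 'a'. The stems whose last vowel is 'a' (kazgaz → kazgazal, fudahab → fudahabal) add -al.
So kowopab → kowopabal.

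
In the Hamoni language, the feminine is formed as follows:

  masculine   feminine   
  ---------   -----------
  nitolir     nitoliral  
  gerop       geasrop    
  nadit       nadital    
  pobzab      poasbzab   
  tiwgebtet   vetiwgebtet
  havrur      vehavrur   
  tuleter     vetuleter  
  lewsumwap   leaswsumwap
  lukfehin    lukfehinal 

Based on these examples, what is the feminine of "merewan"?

"merewan" has last vowel 'a'. The stems whose last vowel is 'a' (lewsumwap → leaswsumwap, pobzab → poasbzab) insert -as- after the first vowel.
So merewan → measrewan.

measrewan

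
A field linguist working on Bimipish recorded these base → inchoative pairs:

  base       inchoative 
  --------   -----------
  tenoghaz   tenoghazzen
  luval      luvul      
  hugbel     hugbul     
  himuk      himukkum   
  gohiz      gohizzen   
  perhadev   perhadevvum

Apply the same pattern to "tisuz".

luval and tenoghaz both have last vowel 'a' yet inflect differently (luvul, tenoghazzen), so the last vowel is not what conditions the rule; the final letter is.
"tisuz" ends in -z. The stems ending in -z (tenoghaz → tenoghazzen, gohiz → gohizzen) double the final consonant and add -en.
The other patterns: stems ending in -l change the last vowel to 'u'; stems ending in -k or -v double the final consonant and add -um.
So tisuz → tisuzzen.

tisuzzen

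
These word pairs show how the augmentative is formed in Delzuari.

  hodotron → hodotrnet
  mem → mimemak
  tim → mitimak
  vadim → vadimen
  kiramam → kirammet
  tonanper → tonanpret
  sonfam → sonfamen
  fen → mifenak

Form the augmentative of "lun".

milunak

tim and vadim both end in -m yet inflect differently (mitimak, vadimen), so the final letter is not what conditions the rule; the number of vowels is.
"lun" has 1 vowel. The stems with 1 vowel (tim → mitimak, fen → mifenak, mem → mimemak) add mi- … -ak around the stem.
The other patterns: stems with 2 vowels add -en; stems with 3 vowels delete the last vowel and add -et.
So lun → milunak.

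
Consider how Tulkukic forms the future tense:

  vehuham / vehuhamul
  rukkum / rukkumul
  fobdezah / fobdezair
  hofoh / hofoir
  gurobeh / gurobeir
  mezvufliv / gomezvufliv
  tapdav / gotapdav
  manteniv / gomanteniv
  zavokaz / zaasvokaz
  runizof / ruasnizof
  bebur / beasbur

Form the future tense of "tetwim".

tetwimul

vehuham and fobdezah both have last vowel 'a' yet inflect differently (vehuhamul, fobdezair), so the last vowel is not what conditions the rule; the final letter is.
"tetwim" ends in -m. The stems ending in -m (vehuham → vehuhamul, rukkum → rukkumul) add -ul.
The other patterns: stems ending in -h drop the final letter and add -ir; stems ending in -v add the prefix go-; stems ending in -f, -r or -z insert -as- after the first vowel.
So tetwim → tetwimul.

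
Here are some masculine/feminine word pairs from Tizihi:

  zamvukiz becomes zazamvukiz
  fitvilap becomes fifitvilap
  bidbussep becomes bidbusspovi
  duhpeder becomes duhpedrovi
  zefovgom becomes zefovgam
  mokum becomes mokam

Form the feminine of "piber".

pibrovi

"piber" has last vowel 'e'. The stems whose last vowel is 'e' (bidbussep → bidbusspovi, duhpeder → duhpedrovi) delete the last vowel and add -ovi.
So piber → pibrovi.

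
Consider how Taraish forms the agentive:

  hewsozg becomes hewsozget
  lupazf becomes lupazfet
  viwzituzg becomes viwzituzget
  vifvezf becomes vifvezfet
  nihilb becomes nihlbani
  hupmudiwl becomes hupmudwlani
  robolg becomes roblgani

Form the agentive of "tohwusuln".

hewsozg and robolg both end in -g yet inflect differently (hewsozget, roblgani), so the final letter is not what conditions the rule; the second-to-last letter is.
"tohwusuln" has second-to-last letter 'l'. The stems whose second-to-last letter is 'l' (nihilb → nihlbani, robolg → roblgani) delete the last vowel and add -ani.
The other pattern: stems whose second-to-last letter is 'z' add -et.
So tohwusuln → tohwuslnani.

tohwuslnani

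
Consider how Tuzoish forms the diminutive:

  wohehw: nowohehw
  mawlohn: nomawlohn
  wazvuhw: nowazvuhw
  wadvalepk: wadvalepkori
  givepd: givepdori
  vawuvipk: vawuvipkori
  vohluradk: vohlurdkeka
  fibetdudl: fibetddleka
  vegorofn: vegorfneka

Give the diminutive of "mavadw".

mavdweka

"mavadw" has second-to-last letter 'd'. The stems whose second-to-last letter is 'd' (vohluradk → vohlurdkeka, fibetdudl → fibetddleka) delete the last vowel and add -eka.
The other patterns: stems whose second-to-last letter is 'h' add the prefix no-; stems whose second-to-last letter is 'p' add -ori.
So mavadw → mavdweka.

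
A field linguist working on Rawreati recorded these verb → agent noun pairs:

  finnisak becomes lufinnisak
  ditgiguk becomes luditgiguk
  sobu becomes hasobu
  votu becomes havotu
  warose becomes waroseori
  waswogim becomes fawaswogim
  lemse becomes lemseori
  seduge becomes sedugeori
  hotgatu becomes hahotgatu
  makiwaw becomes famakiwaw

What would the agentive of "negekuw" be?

fanegekuw

makiwaw and finnisak both have last vowel 'a' yet inflect differently (famakiwaw, lufinnisak), so the last vowel is not what conditions the rule; the final letter is.
"negekuw" ends in -w. The one such stem in the data (makiwaw → famakiwaw) adds the prefix fa-, so the same rule applies.
So negekuw → fanegekuw.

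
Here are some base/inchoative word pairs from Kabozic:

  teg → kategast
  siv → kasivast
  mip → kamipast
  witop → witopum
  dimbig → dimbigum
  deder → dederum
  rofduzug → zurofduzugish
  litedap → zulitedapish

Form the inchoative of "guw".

mip and witop both end in -p yet inflect differently (kamipast, witopum), so the final letter is not what conditions the rule; the number of vowels is.
"guw" has 1 vowel. The stems with 1 vowel (teg → kategast, siv → kasivast, mip → kamipast) add ka- … -ast around the stem.
The other patterns: stems with 2 vowels add -um; stems with 3 vowels add zu- … -ish around the stem.
So guw → kaguwast.

kaguwast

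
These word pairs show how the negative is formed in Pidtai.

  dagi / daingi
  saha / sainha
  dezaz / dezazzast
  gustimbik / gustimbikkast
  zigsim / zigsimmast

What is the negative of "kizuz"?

saha and dezaz both have last vowel 'a' yet inflect differently (sainha, dezazzast), so the last vowel is not what conditions the rule; whether the stem ends in a vowel or a consonant is.
"kizuz" ends in a consonant. The stems ending in a consonant (dezaz → dezazzast, gustimbik → gustimbikkast, zigsim → zigsimmast) double the final consonant and add -ast.
The other pattern: stems ending in a vowel insert -in- after the first vowel.
So kizuz → kizuzzast.

kizuzzast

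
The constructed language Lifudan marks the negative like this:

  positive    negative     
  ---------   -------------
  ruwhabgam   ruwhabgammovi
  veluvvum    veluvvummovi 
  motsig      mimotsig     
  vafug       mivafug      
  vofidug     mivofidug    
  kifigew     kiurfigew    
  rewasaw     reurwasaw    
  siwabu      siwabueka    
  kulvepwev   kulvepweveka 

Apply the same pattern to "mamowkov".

veluvvum and vafug both have last vowel 'u' yet inflect differently (veluvvummovi, mivafug), so the last vowel is not what conditions the rule; the final letter is.
"mamowkov" ends in -v. The one such stem in the data (kulvepwev → kulvepweveka) adds -eka, so the same rule applies.
The other patterns: stems ending in -m double the final consonant and add -ovi; stems ending in -g add the prefix mi-; stems ending in -w insert -ur- after the first vowel.
So mamowkov → mamowkoveka.

mamowkoveka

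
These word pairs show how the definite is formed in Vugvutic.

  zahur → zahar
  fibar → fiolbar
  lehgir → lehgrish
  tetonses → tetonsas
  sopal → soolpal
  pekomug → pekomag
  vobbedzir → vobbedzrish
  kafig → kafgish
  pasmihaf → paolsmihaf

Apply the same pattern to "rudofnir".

rudofnrish

"rudofnir" has last vowel 'i'. The stems whose last vowel is 'i' (vobbedzir → vobbedzrish, lehgir → lehgrish, kafig → kafgish) delete the last vowel and add -ish.
The other patterns: stems whose last vowel is 'a' insert -ol- after the first vowel; stems whose last vowel is 'e' or 'u' change the last vowel to 'a'.
So rudofnir → rudofnrish.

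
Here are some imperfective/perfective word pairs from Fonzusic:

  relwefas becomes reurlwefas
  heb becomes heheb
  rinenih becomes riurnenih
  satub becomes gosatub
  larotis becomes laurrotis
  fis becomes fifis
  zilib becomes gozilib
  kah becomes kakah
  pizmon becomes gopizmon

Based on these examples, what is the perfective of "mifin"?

heb and zilib both end in -b yet inflect differently (heheb, gozilib), so the final letter is not what conditions the rule; the number of vowels is.
"mifin" has 2 vowels. The stems with 2 vowels (zilib → gozilib, satub → gosatub, pizmon → gopizmon) add the prefix go-.
So mifin → gomifin.

gomifin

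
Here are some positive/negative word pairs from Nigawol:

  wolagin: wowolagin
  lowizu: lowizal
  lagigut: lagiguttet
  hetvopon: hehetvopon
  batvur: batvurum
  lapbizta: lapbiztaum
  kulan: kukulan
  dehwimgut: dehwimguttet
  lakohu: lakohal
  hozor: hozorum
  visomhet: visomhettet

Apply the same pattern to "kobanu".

kobanal

lowizu and dehwimgut both have last vowel 'u' yet inflect differently (lowizal, dehwimguttet), so the last vowel is not what conditions the rule; the final letter is.
"kobanu" ends in -u. The stems ending in -u (lowizu → lowizal, lakohu → lakohal) drop the final letter and add -al.
So kobanu → kobanal.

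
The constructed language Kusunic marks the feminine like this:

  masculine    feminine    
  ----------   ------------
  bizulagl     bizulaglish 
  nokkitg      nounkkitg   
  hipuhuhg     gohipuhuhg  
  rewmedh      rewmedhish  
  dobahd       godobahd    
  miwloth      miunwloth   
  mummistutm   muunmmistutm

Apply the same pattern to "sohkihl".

hipuhuhg and nokkitg both end in -g yet inflect differently (gohipuhuhg, nounkkitg), so the final letter is not what conditions the rule; the second-to-last letter is.
"sohkihl" has second-to-last letter 'h'. The stems whose second-to-last letter is 'h' (dobahd → godobahd, hipuhuhg → gohipuhuhg) add the prefix go-.
The other patterns: stems whose second-to-last letter is 't' insert -un- after the first vowel; stems whose second-to-last letter is 'd' or 'g' add -ish.
So sohkihl → gosohkihl.

gosohkihl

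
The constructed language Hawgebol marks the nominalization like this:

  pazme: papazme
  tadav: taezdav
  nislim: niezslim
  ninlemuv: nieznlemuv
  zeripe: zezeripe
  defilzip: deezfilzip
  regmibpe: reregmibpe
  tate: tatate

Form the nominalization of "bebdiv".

tate and tadav both begin with t- yet inflect differently (tatate, taezdav), so the first letter is not what conditions the rule; the final letter is.
"bebdiv" ends in -v. The stems ending in -v (ninlemuv → nieznlemuv, tadav → taezdav) insert -ez- after the first vowel.
So bebdiv → beezbdiv.

beezbdiv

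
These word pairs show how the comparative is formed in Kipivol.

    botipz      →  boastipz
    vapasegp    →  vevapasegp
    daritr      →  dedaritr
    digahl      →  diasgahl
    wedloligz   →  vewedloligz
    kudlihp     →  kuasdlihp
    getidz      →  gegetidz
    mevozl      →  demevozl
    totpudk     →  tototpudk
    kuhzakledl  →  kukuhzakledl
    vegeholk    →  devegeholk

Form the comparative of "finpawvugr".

"finpawvugr" has second-to-last letter 'g'. The stems whose second-to-last letter is 'g' (wedloligz → vewedloligz, vapasegp → vevapasegp) add the prefix ve-.
So finpawvugr → vefinpawvugr.

vefinpawvugr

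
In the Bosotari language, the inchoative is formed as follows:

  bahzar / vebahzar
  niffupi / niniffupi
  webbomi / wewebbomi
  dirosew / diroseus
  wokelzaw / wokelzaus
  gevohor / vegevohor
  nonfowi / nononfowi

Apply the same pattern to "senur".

vesenur

wokelzaw and bahzar both have last vowel 'a' yet inflect differently (wokelzaus, vebahzar), so the last vowel is not what conditions the rule; the final letter is.
"senur" ends in -r. The stems ending in -r (gevohor → vegevohor, bahzar → vebahzar) add the prefix ve-.
The other patterns: stems ending in -w drop the final letter and add -us; stems ending in -i repeat the first consonant+vowel as a prefix.
So senur → vesenur.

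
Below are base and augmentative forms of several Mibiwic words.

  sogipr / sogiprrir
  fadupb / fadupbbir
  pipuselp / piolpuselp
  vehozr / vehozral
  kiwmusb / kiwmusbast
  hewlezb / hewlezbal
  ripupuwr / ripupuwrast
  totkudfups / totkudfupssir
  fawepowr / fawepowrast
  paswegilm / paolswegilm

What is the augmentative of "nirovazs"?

nirovazsal

sogipr and fawepowr both end in -r yet inflect differently (sogiprrir, fawepowrast), so the final letter is not what conditions the rule; the second-to-last letter is.
"nirovazs" has second-to-last letter 'z'. The stems whose second-to-last letter is 'z' (vehozr → vehozral, hewlezb → hewlezbal) add -al.
So nirovazs → nirovazsal.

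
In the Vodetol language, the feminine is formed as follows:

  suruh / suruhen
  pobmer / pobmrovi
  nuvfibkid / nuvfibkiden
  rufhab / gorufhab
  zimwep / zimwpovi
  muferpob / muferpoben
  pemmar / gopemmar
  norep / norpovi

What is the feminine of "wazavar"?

pemmar and pobmer both end in -r yet inflect differently (gopemmar, pobmrovi), so the final letter is not what conditions the rule; the last vowel is.
"wazavar" has last vowel 'a'. The stems whose last vowel is 'a' (pemmar → gopemmar, rufhab → gorufhab) add the prefix go-.
So wazavar → gowazavar.

gowazavar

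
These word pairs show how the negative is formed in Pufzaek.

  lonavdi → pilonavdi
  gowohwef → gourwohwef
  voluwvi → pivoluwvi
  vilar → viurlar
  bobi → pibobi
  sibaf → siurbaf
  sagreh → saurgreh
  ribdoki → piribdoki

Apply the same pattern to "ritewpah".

voluwvi and vilar both begin with v- yet inflect differently (pivoluwvi, viurlar), so the first letter is not what conditions the rule; the final letter is.
"ritewpah" ends in -h. The one such stem in the data (sagreh → saurgreh) inserts -ur- after the first vowel (as do vilar, sibaf), so the same rule applies.
The other pattern: stems ending in -i add the prefix pi-.
So ritewpah → riurtewpah.

riurtewpah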